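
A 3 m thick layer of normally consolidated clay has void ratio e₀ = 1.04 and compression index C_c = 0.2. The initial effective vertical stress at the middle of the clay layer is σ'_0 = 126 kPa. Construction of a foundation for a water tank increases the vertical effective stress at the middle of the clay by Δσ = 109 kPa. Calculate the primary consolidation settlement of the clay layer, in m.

S_c ≈ 0.0796 m

Final effective stress: σ'_f = σ'_0 + Δσ = 126 + 109 = 235 kPa.
Normally consolidated clay, so the full stress increment lies on the virgin compression line:
S_c = C_c·H/(1+e₀)·log₁₀(σ'_f/σ'_0) = 0.2×3/(1+1.04)×log₁₀(235/126)
    = 0.29412 × 0.2707 = 0.07962 m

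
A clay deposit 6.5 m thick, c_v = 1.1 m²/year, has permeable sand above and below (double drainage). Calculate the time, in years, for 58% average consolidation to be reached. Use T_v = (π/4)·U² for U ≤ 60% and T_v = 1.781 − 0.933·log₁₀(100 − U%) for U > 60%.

Drainage path length: H_d = H/2 = 3.25 m (double drainage).
U ≤ 60%: T_v = (π/4)·U² = (π/4)×0.58² = 0.26421.
t = T_v·H_d²/c_v = 0.26421×3.25²/1.1 = 2.537 years.

t ≈ 2.54 years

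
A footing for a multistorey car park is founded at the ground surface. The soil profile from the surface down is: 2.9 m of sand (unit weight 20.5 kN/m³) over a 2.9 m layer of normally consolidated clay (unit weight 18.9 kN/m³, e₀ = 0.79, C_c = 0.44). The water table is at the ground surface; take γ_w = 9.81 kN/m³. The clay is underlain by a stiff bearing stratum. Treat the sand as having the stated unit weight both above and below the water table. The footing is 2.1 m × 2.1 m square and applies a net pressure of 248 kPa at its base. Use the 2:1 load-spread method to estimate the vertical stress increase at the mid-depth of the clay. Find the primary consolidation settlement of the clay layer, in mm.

Mid-depth of clay below the ground surface: z = 2.9 + 2.9/2 = 4.35 m.
Total vertical stress at mid-clay: σ_v = 20.5×2.9 + 18.9×1.45 = 86.855 kPa.
Pore pressure: u = 9.81×(4.35 − 0) = 42.673 kPa.
Initial effective stress: σ'_0 = σ_v − u = 86.855 − 42.673 = 44.182 kPa.
Stress increase at mid-clay by the 2:1 spreading method:
Δσ = qBL/((B+z)(L+z)) = 248×2.1×2.1/((2.1+4.35)(2.1+4.35)) = 26.289 kPa
Final effective stress: σ'_f = σ'_0 + Δσ = 44.182 + 26.289 = 70.471 kPa.
Normally consolidated clay, so the full stress increment lies on the virgin compression line:
S_c = C_c·H/(1+e₀)·log₁₀(σ'_f/σ'_0) = 0.44×2.9/(1+0.79)×log₁₀(70.471/44.182)
    = 0.71285 × 0.20277 = 0.1445 m

S_c ≈ 145 mm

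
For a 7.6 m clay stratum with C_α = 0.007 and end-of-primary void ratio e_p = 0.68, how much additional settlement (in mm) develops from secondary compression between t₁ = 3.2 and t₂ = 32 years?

S_s ≈ 31.7 mm

Secondary compression: S_s = C_α·H/(1+e_p)·log₁₀(t₂/t₁)
S_s = 0.007×7.6/(1+0.68)×log₁₀(32/3.2)
    = 0.03167 × 1 = 0.03167 m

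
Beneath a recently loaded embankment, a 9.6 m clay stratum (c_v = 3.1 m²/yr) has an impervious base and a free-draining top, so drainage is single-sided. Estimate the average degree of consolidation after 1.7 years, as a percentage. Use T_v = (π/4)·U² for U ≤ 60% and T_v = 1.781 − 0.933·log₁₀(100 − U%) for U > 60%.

U ≈ 27 %

Drainage path length: H_d = H = 9.6 m (single drainage).
T_v = c_v·t/H_d² = 3.1×1.7/9.6² = 0.057183.
T_v = 0.057183 corresponds to the U ≤ 60% branch:
U = √(4T_v/π) = 0.2698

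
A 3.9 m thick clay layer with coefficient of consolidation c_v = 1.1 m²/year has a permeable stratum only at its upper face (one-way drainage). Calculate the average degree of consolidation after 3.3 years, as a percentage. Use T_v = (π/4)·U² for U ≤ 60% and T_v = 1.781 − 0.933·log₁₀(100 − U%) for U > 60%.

U ≈ 55.1 %

Drainage path length: H_d = H = 3.9 m (single drainage).
T_v = c_v·t/H_d² = 1.1×3.3/3.9² = 0.23866.
T_v = 0.23866 corresponds to the U ≤ 60% branch:
U = √(4T_v/π) = 0.5512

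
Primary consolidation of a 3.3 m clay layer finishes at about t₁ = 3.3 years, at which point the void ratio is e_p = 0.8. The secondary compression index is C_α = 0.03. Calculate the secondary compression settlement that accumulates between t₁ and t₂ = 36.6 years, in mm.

S_s ≈ 57.5 mm

Secondary compression: S_s = C_α·H/(1+e_p)·log₁₀(t₂/t₁)
S_s = 0.03×3.3/(1+0.8)×log₁₀(36.6/3.3)
    = 0.055 × 1.045 = 0.05747 m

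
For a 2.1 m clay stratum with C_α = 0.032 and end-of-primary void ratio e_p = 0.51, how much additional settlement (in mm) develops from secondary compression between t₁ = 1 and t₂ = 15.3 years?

S_s ≈ 52.7 mm

Secondary compression: S_s = C_α·H/(1+e_p)·log₁₀(t₂/t₁)
S_s = 0.032×2.1/(1+0.51)×log₁₀(15.3/1)
    = 0.0445 × 1.185 = 0.05272 m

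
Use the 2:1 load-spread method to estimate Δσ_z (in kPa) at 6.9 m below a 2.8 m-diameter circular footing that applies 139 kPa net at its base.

By the 2:1 method the load spreads at 1 horizontal : 2 vertical, so at depth z the loaded area has grown by z in each plan dimension:
Δσ ≈ qD²/(D+z)² = 139×2.8²/(2.8+6.9)² = 11.582 kPa

Δσ_z ≈ 11.6 kPa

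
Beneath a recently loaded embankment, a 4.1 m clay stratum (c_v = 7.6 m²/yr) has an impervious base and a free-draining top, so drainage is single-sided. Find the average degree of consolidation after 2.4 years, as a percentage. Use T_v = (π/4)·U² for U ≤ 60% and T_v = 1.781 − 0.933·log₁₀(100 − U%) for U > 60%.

Drainage path length: H_d = H = 4.1 m (single drainage).
T_v = c_v·t/H_d² = 7.6×2.4/4.1² = 1.0851.
T_v = 1.0851 corresponds to the U > 60% branch:
U = 1 − 10^((1.781 − T_v)/0.933)/100 = 0.9443

U ≈ 94.4 %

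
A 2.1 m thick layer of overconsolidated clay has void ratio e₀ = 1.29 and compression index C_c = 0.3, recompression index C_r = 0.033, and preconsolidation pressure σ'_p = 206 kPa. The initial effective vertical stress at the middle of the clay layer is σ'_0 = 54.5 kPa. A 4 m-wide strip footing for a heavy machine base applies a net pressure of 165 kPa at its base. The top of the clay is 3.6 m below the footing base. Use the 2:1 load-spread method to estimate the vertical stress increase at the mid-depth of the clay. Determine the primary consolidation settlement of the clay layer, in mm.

Mid-depth of clay below the footing base: z = 3.6 + 2.1/2 = 4.65 m.
Stress increase at mid-clay by the 2:1 spreading method:
Δσ = qB/(B+z) = 165×4/(4+4.65) = 76.301 kPa
Final effective stress: σ'_f = 54.5 + 76.301 = 130.8 kPa.
σ'_f = 130.8 ≤ σ'_p = 206 kPa, so the clay remains overconsolidated and only the recompression index applies:
S_c = C_r·H/(1+e₀)·log₁₀(σ'_f/σ'_0) = 0.033×2.1/2.29×log₁₀(130.8/54.5)
    = 0.030262 × 0.38021 = 0.01151 m

S_c ≈ 11.5 mm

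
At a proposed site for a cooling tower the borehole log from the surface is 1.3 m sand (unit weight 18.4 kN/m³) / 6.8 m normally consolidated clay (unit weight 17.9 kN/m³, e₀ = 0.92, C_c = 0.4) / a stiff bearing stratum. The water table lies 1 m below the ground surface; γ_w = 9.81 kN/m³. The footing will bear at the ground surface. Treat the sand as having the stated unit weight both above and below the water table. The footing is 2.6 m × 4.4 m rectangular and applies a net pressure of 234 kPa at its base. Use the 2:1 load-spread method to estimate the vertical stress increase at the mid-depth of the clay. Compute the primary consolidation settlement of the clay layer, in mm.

S_c ≈ 372 mm

Mid-depth of clay below the ground surface: z = 1.3 + 6.8/2 = 4.7 m.
Total vertical stress at mid-clay: σ_v = 18.4×1.3 + 17.9×3.4 = 84.78 kPa.
Pore pressure: u = 9.81×(4.7 − 1) = 36.297 kPa.
Initial effective stress: σ'_0 = σ_v − u = 84.78 − 36.297 = 48.483 kPa.
Stress increase at mid-clay by the 2:1 spreading method:
Δσ = qBL/((B+z)(L+z)) = 234×2.6×4.4/((2.6+4.7)(4.4+4.7)) = 40.297 kPa
Final effective stress: σ'_f = σ'_0 + Δσ = 48.483 + 40.297 = 88.78 kPa.
Normally consolidated clay, so the full stress increment lies on the virgin compression line:
S_c = C_c·H/(1+e₀)·log₁₀(σ'_f/σ'_0) = 0.4×6.8/(1+0.92)×log₁₀(88.78/48.483)
    = 1.4167 × 0.26273 = 0.3722 m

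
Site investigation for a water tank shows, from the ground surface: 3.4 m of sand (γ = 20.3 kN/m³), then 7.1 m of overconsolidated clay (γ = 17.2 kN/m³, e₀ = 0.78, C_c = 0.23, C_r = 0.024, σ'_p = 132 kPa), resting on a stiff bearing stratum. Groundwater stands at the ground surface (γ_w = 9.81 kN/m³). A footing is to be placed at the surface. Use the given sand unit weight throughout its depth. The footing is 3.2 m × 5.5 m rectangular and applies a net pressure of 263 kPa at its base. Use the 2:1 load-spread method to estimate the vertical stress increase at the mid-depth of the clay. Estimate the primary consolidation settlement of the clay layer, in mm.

S_c ≈ 19.3 mm

Mid-depth of clay below the ground surface: z = 3.4 + 7.1/2 = 6.95 m.
Total vertical stress at mid-clay: σ_v = 20.3×3.4 + 17.2×3.55 = 130.08 kPa.
Pore pressure: u = 9.81×(6.95 − 0) = 68.18 kPa.
Initial effective stress: σ'_0 = σ_v − u = 130.08 − 68.18 = 61.9 kPa.
Stress increase at mid-clay by the 2:1 spreading method:
Δσ = qBL/((B+z)(L+z)) = 263×3.2×5.5/((3.2+6.95)(5.5+6.95)) = 36.63 kPa
Final effective stress: σ'_f = 61.9 + 36.63 = 98.53 kPa.
σ'_f = 98.53 ≤ σ'_p = 132 kPa, so the clay remains overconsolidated and only the recompression index applies:
S_c = C_r·H/(1+e₀)·log₁₀(σ'_f/σ'_0) = 0.024×7.1/1.78×log₁₀(98.53/61.9)
    = 0.095731 × 0.20188 = 0.01933 m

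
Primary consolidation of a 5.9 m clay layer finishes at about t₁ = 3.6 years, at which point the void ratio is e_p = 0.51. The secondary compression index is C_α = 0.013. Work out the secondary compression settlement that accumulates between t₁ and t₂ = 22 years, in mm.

Secondary compression: S_s = C_α·H/(1+e_p)·log₁₀(t₂/t₁)
S_s = 0.013×5.9/(1+0.51)×log₁₀(22/3.6)
    = 0.05079 × 0.7861 = 0.03993 m

S_s ≈ 39.9 mm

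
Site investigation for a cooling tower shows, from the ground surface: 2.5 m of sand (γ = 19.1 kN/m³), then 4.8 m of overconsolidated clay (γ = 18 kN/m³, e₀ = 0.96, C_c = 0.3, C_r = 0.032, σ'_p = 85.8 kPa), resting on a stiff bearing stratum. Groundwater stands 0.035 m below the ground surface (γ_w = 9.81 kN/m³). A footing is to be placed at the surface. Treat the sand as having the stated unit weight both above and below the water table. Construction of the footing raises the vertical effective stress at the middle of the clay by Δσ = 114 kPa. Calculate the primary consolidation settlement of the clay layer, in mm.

Mid-depth of clay below the ground surface: z = 2.5 + 4.8/2 = 4.9 m.
Total vertical stress at mid-clay: σ_v = 19.1×2.5 + 18×2.4 = 90.95 kPa.
Pore pressure: u = 9.81×(4.9 − 0.035) = 47.726 kPa.
Initial effective stress: σ'_0 = σ_v − u = 90.95 − 47.726 = 43.224 kPa.
Final effective stress: σ'_f = 43.224 + 114 = 157.22 kPa.
σ'_f = 157.22 > σ'_p = 85.8 kPa, so the stress path crosses the preconsolidation pressure — recompression up to σ'_p, then virgin compression beyond:
S_c = H/(1+e₀)·[C_r·log₁₀(σ'_p/σ'_0) + C_c·log₁₀(σ'_f/σ'_p)]
    = 4.8/1.96 × [0.032×log₁₀(85.8/43.224) + 0.3×log₁₀(157.22/85.8)]
    = 2.449 × [0.0095284 + 0.078906] = 0.2166 m

S_c ≈ 217 mm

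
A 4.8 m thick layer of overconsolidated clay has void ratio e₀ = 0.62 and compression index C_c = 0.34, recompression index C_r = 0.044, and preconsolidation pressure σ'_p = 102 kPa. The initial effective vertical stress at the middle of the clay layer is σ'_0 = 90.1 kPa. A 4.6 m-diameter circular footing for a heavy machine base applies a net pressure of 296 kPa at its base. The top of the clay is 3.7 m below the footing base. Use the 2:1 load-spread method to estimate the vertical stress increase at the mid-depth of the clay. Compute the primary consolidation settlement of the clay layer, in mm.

S_c ≈ 160 mm

Mid-depth of clay below the footing base: z = 3.7 + 4.8/2 = 6.1 m.
Stress increase at mid-clay by the 2:1 spreading method:
Δσ ≈ qD²/(D+z)² = 296×4.6²/(4.6+6.1)² = 54.707 kPa
Final effective stress: σ'_f = 90.1 + 54.707 = 144.81 kPa.
σ'_f = 144.81 > σ'_p = 102 kPa, so the stress path crosses the preconsolidation pressure — recompression up to σ'_p, then virgin compression beyond:
S_c = H/(1+e₀)·[C_r·log₁₀(σ'_p/σ'_0) + C_c·log₁₀(σ'_f/σ'_p)]
    = 4.8/1.62 × [0.044×log₁₀(102/90.1) + 0.34×log₁₀(144.81/102)]
    = 2.963 × [0.0023705 + 0.051747] = 0.1604 m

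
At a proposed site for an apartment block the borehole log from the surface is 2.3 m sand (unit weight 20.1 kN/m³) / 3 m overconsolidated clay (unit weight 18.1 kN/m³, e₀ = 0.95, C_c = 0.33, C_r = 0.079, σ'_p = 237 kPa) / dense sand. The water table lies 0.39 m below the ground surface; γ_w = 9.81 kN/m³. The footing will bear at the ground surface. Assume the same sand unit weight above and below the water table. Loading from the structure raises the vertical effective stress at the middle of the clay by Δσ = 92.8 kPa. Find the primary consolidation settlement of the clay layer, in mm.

S_c ≈ 63.4 mm

Mid-depth of clay below the ground surface: z = 2.3 + 3/2 = 3.8 m.
Total vertical stress at mid-clay: σ_v = 20.1×2.3 + 18.1×1.5 = 73.38 kPa.
Pore pressure: u = 9.81×(3.8 − 0.39) = 33.452 kPa.
Initial effective stress: σ'_0 = σ_v − u = 73.38 − 33.452 = 39.928 kPa.
Final effective stress: σ'_f = 39.928 + 92.8 = 132.73 kPa.
σ'_f = 132.73 ≤ σ'_p = 237 kPa, so the clay remains overconsolidated and only the recompression index applies:
S_c = C_r·H/(1+e₀)·log₁₀(σ'_f/σ'_0) = 0.079×3/1.95×log₁₀(132.73/39.928)
    = 0.12154 × 0.52169 = 0.06341 m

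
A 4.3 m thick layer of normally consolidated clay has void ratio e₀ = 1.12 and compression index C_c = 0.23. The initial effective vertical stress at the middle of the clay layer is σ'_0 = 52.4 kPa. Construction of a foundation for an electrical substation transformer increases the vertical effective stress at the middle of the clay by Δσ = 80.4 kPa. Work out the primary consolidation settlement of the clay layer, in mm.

Final effective stress: σ'_f = σ'_0 + Δσ = 52.4 + 80.4 = 132.8 kPa.
Normally consolidated clay, so the full stress increment lies on the virgin compression line:
S_c = C_c·H/(1+e₀)·log₁₀(σ'_f/σ'_0) = 0.23×4.3/(1+1.12)×log₁₀(132.8/52.4)
    = 0.46651 × 0.40387 = 0.1884 m

S_c ≈ 188 mm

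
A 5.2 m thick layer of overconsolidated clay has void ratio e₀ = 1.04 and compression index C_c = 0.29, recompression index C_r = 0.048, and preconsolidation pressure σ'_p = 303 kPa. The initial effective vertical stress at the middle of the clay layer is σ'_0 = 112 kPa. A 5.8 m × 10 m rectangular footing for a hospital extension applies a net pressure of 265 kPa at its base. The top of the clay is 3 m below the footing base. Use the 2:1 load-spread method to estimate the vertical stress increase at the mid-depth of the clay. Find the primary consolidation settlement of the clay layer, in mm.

Mid-depth of clay below the footing base: z = 3 + 5.2/2 = 5.6 m.
Stress increase at mid-clay by the 2:1 spreading method:
Δσ = qBL/((B+z)(L+z)) = 265×5.8×10/((5.8+5.6)(10+5.6)) = 86.426 kPa
Final effective stress: σ'_f = 112 + 86.426 = 198.43 kPa.
σ'_f = 198.43 ≤ σ'_p = 303 kPa, so the clay remains overconsolidated and only the recompression index applies:
S_c = C_r·H/(1+e₀)·log₁₀(σ'_f/σ'_0) = 0.048×5.2/2.04×log₁₀(198.43/112)
    = 0.12235 × 0.24839 = 0.03039 m

S_c ≈ 30.4 mm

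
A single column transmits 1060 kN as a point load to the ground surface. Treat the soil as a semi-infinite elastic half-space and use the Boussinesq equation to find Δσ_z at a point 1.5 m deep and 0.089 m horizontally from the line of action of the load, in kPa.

Boussinesq vertical stress below a point load on an elastic half-space:
Δσ_z = 3P/(2πz²) · [1 + (r/z)²]^(−5/2)
r/z = 0.089/1.5 = 0.059333; [1+(r/z)²]^(−5/2) = 0.99125.
Δσ_z = 3×1060/(2π×1.5²) × 0.99125 = 224.94 × 0.99125 = 223 kPa

Δσ_z ≈ 223 kPa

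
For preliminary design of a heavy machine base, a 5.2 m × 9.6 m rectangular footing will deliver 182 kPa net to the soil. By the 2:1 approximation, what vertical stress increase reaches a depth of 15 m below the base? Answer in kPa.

Δσ_z ≈ 18.3 kPa

By the 2:1 method the load spreads at 1 horizontal : 2 vertical, so at depth z the loaded area has grown by z in each plan dimension:
Δσ = qBL/((B+z)(L+z)) = 182×5.2×9.6/((5.2+15)(9.6+15)) = 18.284 kPa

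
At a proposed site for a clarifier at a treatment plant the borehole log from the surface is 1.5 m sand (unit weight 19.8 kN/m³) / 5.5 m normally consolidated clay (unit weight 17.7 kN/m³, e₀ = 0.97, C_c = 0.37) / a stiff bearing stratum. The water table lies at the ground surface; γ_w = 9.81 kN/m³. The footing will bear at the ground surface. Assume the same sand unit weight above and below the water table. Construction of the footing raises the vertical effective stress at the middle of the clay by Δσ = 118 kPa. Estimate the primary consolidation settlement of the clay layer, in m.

S_c ≈ 0.646 m

Mid-depth of clay below the ground surface: z = 1.5 + 5.5/2 = 4.25 m.
Total vertical stress at mid-clay: σ_v = 19.8×1.5 + 17.7×2.75 = 78.375 kPa.
Pore pressure: u = 9.81×(4.25 − 0) = 41.693 kPa.
Initial effective stress: σ'_0 = σ_v − u = 78.375 − 41.693 = 36.682 kPa.
Final effective stress: σ'_f = σ'_0 + Δσ = 36.682 + 118 = 154.68 kPa.
Normally consolidated clay, so the full stress increment lies on the virgin compression line:
S_c = C_c·H/(1+e₀)·log₁₀(σ'_f/σ'_0) = 0.37×5.5/(1+0.97)×log₁₀(154.68/36.682)
    = 1.033 × 0.62498 = 0.6456 m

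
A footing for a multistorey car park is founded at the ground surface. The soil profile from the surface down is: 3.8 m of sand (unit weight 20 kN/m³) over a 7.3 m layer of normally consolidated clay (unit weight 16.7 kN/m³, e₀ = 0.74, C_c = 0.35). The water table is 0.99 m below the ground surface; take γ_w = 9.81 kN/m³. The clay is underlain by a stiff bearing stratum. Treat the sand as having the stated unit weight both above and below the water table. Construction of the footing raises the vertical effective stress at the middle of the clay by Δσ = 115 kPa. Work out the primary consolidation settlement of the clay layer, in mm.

S_c ≈ 600 mm

Mid-depth of clay below the ground surface: z = 3.8 + 7.3/2 = 7.45 m.
Total vertical stress at mid-clay: σ_v = 20×3.8 + 16.7×3.65 = 136.95 kPa.
Pore pressure: u = 9.81×(7.45 − 0.99) = 63.373 kPa.
Initial effective stress: σ'_0 = σ_v − u = 136.95 − 63.373 = 73.577 kPa.
Final effective stress: σ'_f = σ'_0 + Δσ = 73.577 + 115 = 188.58 kPa.
Normally consolidated clay, so the full stress increment lies on the virgin compression line:
S_c = C_c·H/(1+e₀)·log₁₀(σ'_f/σ'_0) = 0.35×7.3/(1+0.74)×log₁₀(188.58/73.577)
    = 1.4684 × 0.40875 = 0.6002 m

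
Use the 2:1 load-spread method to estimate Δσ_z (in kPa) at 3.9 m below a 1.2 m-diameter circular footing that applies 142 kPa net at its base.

Δσ_z ≈ 7.86 kPa

By the 2:1 method the load spreads at 1 horizontal : 2 vertical, so at depth z the loaded area has grown by z in each plan dimension:
Δσ ≈ qD²/(D+z)² = 142×1.2²/(1.2+3.9)² = 7.8616 kPa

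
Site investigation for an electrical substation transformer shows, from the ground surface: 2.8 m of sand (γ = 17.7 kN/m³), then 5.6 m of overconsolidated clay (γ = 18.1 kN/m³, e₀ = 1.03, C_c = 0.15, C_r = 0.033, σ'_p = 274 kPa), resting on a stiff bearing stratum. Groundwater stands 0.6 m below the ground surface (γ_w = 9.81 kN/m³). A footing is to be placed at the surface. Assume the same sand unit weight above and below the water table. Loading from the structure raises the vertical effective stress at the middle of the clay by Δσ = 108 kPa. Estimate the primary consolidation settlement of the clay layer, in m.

Mid-depth of clay below the ground surface: z = 2.8 + 5.6/2 = 5.6 m.
Total vertical stress at mid-clay: σ_v = 17.7×2.8 + 18.1×2.8 = 100.24 kPa.
Pore pressure: u = 9.81×(5.6 − 0.6) = 49.05 kPa.
Initial effective stress: σ'_0 = σ_v − u = 100.24 − 49.05 = 51.19 kPa.
Final effective stress: σ'_f = 51.19 + 108 = 159.19 kPa.
σ'_f = 159.19 ≤ σ'_p = 274 kPa, so the clay remains overconsolidated and only the recompression index applies:
S_c = C_r·H/(1+e₀)·log₁₀(σ'_f/σ'_0) = 0.033×5.6/2.03×log₁₀(159.19/51.19)
    = 0.091034 × 0.49273 = 0.04486 m

S_c ≈ 0.0449 m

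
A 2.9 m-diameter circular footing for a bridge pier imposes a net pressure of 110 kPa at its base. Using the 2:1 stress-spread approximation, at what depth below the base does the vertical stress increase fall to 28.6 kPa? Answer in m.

2:1 spreading — at depth z the loaded area has grown by z in each plan dimension:
qD²/(D+z)² = Δσ_z ⇒ z = D(√(q/Δσ_z) − 1) = 2.9×(√(110/28.6) − 1) = 2.787 m

z ≈ 2.79 m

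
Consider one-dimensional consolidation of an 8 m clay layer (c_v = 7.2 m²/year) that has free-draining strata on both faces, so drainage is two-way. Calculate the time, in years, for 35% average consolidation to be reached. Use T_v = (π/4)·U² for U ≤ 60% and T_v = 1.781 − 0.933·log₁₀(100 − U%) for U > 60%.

Drainage path length: H_d = H/2 = 4 m (double drainage).
U ≤ 60%: T_v = (π/4)·U² = (π/4)×0.35² = 0.096211.
t = T_v·H_d²/c_v = 0.096211×4²/7.2 = 0.2138 years.

t ≈ 0.214 years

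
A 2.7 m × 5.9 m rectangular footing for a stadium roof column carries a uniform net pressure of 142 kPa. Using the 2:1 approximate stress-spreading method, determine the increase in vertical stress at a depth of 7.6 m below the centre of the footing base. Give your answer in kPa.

By the 2:1 method the load spreads at 1 horizontal : 2 vertical, so at depth z the loaded area has grown by z in each plan dimension:
Δσ = qBL/((B+z)(L+z)) = 142×2.7×5.9/((2.7+7.6)(5.9+7.6)) = 16.268 kPa

Δσ_z ≈ 16.3 kPa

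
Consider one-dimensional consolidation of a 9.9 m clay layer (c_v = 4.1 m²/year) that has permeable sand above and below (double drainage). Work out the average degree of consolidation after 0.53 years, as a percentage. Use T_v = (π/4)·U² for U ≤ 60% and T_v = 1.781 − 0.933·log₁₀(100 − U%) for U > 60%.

Drainage path length: H_d = H/2 = 4.95 m (double drainage).
T_v = c_v·t/H_d² = 4.1×0.53/4.95² = 0.088685.
T_v = 0.088685 corresponds to the U ≤ 60% branch:
U = √(4T_v/π) = 0.336

U ≈ 33.6 %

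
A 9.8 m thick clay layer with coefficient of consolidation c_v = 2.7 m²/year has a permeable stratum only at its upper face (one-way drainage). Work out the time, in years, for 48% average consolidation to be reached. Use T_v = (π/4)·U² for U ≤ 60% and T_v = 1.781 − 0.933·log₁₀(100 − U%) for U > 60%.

Drainage path length: H_d = H = 9.8 m (single drainage).
U ≤ 60%: T_v = (π/4)·U² = (π/4)×0.48² = 0.18096.
t = T_v·H_d²/c_v = 0.18096×9.8²/2.7 = 6.437 years.

t ≈ 6.44 years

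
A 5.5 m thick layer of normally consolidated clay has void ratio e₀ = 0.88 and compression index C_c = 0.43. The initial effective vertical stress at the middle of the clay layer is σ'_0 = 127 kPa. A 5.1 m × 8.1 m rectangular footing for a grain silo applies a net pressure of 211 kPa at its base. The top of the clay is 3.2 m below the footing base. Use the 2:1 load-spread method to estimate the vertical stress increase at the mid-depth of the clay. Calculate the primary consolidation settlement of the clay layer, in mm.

Mid-depth of clay below the footing base: z = 3.2 + 5.5/2 = 5.95 m.
Stress increase at mid-clay by the 2:1 spreading method:
Δσ = qBL/((B+z)(L+z)) = 211×5.1×8.1/((5.1+5.95)(8.1+5.95)) = 56.143 kPa
Final effective stress: σ'_f = σ'_0 + Δσ = 127 + 56.143 = 183.14 kPa.
Normally consolidated clay, so the full stress increment lies on the virgin compression line:
S_c = C_c·H/(1+e₀)·log₁₀(σ'_f/σ'_0) = 0.43×5.5/(1+0.88)×log₁₀(183.14/127)
    = 1.258 × 0.15898 = 0.2 m

S_c ≈ 200 mm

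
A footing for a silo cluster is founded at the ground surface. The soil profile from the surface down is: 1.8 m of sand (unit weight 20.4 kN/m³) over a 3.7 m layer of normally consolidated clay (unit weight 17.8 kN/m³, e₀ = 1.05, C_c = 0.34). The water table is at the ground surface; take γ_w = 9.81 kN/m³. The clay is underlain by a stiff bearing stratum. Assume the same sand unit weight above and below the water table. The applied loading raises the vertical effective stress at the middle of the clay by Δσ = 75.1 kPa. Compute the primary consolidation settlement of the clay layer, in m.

Mid-depth of clay below the ground surface: z = 1.8 + 3.7/2 = 3.65 m.
Total vertical stress at mid-clay: σ_v = 20.4×1.8 + 17.8×1.85 = 69.65 kPa.
Pore pressure: u = 9.81×(3.65 − 0) = 35.806 kPa.
Initial effective stress: σ'_0 = σ_v − u = 69.65 − 35.806 = 33.844 kPa.
Final effective stress: σ'_f = σ'_0 + Δσ = 33.844 + 75.1 = 108.94 kPa.
Normally consolidated clay, so the full stress increment lies on the virgin compression line:
S_c = C_c·H/(1+e₀)·log₁₀(σ'_f/σ'_0) = 0.34×3.7/(1+1.05)×log₁₀(108.94/33.844)
    = 0.61366 × 0.50771 = 0.3116 m

S_c ≈ 0.312 m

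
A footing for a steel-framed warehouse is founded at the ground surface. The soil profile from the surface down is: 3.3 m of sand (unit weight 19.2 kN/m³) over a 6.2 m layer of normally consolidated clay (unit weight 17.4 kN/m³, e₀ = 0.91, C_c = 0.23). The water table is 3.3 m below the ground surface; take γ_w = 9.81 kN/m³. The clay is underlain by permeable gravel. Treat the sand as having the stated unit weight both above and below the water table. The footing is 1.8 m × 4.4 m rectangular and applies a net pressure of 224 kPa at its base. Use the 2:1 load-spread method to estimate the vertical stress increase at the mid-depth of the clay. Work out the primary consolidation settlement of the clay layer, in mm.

Mid-depth of clay below the ground surface: z = 3.3 + 6.2/2 = 6.4 m.
Total vertical stress at mid-clay: σ_v = 19.2×3.3 + 17.4×3.1 = 117.3 kPa.
Pore pressure: u = 9.81×(6.4 − 3.3) = 30.411 kPa.
Initial effective stress: σ'_0 = σ_v − u = 117.3 − 30.411 = 86.889 kPa.
Stress increase at mid-clay by the 2:1 spreading method:
Δσ = qBL/((B+z)(L+z)) = 224×1.8×4.4/((1.8+6.4)(4.4+6.4)) = 20.033 kPa
Final effective stress: σ'_f = σ'_0 + Δσ = 86.889 + 20.033 = 106.92 kPa.
Normally consolidated clay, so the full stress increment lies on the virgin compression line:
S_c = C_c·H/(1+e₀)·log₁₀(σ'_f/σ'_0) = 0.23×6.2/(1+0.91)×log₁₀(106.92/86.889)
    = 0.7466 × 0.090094 = 0.06726 m

S_c ≈ 67.3 mm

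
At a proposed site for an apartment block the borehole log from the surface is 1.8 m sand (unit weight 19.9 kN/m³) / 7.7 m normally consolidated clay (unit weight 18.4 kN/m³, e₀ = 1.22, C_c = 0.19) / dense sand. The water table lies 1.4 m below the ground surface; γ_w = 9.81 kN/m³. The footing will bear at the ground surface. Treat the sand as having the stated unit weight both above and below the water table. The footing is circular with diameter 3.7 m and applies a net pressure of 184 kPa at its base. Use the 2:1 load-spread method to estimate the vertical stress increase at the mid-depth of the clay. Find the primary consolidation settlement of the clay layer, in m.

S_c ≈ 0.105 m

Mid-depth of clay below the ground surface: z = 1.8 + 7.7/2 = 5.65 m.
Total vertical stress at mid-clay: σ_v = 19.9×1.8 + 18.4×3.85 = 106.66 kPa.
Pore pressure: u = 9.81×(5.65 − 1.4) = 41.693 kPa.
Initial effective stress: σ'_0 = σ_v − u = 106.66 − 41.693 = 64.967 kPa.
Stress increase at mid-clay by the 2:1 spreading method:
Δσ ≈ qD²/(D+z)² = 184×3.7²/(3.7+5.65)² = 28.814 kPa
Final effective stress: σ'_f = σ'_0 + Δσ = 64.967 + 28.814 = 93.781 kPa.
Normally consolidated clay, so the full stress increment lies on the virgin compression line:
S_c = C_c·H/(1+e₀)·log₁₀(σ'_f/σ'_0) = 0.19×7.7/(1+1.22)×log₁₀(93.781/64.967)
    = 0.65901 × 0.15942 = 0.1051 m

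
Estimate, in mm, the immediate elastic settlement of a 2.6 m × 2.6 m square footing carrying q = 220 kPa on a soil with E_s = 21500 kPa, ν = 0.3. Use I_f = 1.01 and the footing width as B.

Immediate (elastic) settlement: S_e = q·B·(1−ν²)/E_s · I_f.
S_e = 220 × 2.6 × (1 − 0.3²) / 21500 × 1.01
    = 220 × 2.6 × 0.91 / 21500 × 1.01
    = 0.02445 m = 24.45 mm

S_e ≈ 24.5 mm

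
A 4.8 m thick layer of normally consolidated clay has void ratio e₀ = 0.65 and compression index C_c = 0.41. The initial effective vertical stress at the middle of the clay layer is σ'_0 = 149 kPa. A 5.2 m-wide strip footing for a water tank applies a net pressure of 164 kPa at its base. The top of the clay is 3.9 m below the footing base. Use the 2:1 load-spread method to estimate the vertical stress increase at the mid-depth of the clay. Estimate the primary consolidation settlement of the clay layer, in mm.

S_c ≈ 209 mm

Mid-depth of clay below the footing base: z = 3.9 + 4.8/2 = 6.3 m.
Stress increase at mid-clay by the 2:1 spreading method:
Δσ = qB/(B+z) = 164×5.2/(5.2+6.3) = 74.157 kPa
Final effective stress: σ'_f = σ'_0 + Δσ = 149 + 74.157 = 223.16 kPa.
Normally consolidated clay, so the full stress increment lies on the virgin compression line:
S_c = C_c·H/(1+e₀)·log₁₀(σ'_f/σ'_0) = 0.41×4.8/(1+0.65)×log₁₀(223.16/149)
    = 1.1927 × 0.17543 = 0.2092 m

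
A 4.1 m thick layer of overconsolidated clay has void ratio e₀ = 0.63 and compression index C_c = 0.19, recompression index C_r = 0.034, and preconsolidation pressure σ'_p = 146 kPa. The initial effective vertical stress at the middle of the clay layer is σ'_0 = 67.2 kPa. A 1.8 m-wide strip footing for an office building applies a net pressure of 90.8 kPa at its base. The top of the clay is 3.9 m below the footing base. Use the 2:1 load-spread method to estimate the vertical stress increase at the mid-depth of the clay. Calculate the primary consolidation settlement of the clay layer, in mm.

S_c ≈ 10.1 mm

Mid-depth of clay below the footing base: z = 3.9 + 4.1/2 = 5.95 m.
Stress increase at mid-clay by the 2:1 spreading method:
Δσ = qB/(B+z) = 90.8×1.8/(1.8+5.95) = 21.089 kPa
Final effective stress: σ'_f = 67.2 + 21.089 = 88.289 kPa.
σ'_f = 88.289 ≤ σ'_p = 146 kPa, so the clay remains overconsolidated and only the recompression index applies:
S_c = C_r·H/(1+e₀)·log₁₀(σ'_f/σ'_0) = 0.034×4.1/1.63×log₁₀(88.289/67.2)
    = 0.08552 × 0.11854 = 0.01014 m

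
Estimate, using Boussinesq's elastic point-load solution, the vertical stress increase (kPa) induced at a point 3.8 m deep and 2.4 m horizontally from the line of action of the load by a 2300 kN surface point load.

Δσ_z ≈ 32.9 kPa

Boussinesq vertical stress below a point load on an elastic half-space:
Δσ_z = 3P/(2πz²) · [1 + (r/z)²]^(−5/2)
r/z = 2.4/3.8 = 0.63158; [1+(r/z)²]^(−5/2) = 0.43206.
Δσ_z = 3×2300/(2π×3.8²) × 0.43206 = 76.05 × 0.43206 = 32.86 kPa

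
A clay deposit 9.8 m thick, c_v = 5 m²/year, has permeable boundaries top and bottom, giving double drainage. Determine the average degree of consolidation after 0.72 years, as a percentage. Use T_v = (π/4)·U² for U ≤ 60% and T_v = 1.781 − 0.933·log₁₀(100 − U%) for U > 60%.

U ≈ 43.7 %

Drainage path length: H_d = H/2 = 4.9 m (double drainage).
T_v = c_v·t/H_d² = 5×0.72/4.9² = 0.14994.
T_v = 0.14994 corresponds to the U ≤ 60% branch:
U = √(4T_v/π) = 0.4369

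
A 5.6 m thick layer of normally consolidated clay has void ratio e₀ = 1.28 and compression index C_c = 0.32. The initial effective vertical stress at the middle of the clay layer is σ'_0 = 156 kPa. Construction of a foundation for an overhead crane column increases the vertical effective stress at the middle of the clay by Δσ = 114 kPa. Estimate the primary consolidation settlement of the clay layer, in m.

Final effective stress: σ'_f = σ'_0 + Δσ = 156 + 114 = 270 kPa.
Normally consolidated clay, so the full stress increment lies on the virgin compression line:
S_c = C_c·H/(1+e₀)·log₁₀(σ'_f/σ'_0) = 0.32×5.6/(1+1.28)×log₁₀(270/156)
    = 0.78596 × 0.23824 = 0.1872 m

S_c ≈ 0.187 m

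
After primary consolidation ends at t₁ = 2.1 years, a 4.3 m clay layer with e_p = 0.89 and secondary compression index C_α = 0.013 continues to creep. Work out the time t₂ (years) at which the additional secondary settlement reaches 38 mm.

S_s = C_α·H/(1+e_p)·log₁₀(t₂/t₁) ⇒ log₁₀(t₂/t₁) = S_s·(1+e_p)/(C_α·H).
log₁₀(t₂/t₁) = 0.038 × (1+0.89) / (0.013×4.3) = 1.285
t₂ = t₁ × 10^1.285 = 2.1 × 19.27 = 40.46 years

t₂ ≈ 40.5 years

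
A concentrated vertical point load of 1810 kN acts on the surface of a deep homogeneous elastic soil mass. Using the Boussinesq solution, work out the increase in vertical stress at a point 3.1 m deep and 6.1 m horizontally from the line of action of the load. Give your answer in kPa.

Δσ_z ≈ 1.72 kPa

Boussinesq vertical stress below a point load on an elastic half-space:
Δσ_z = 3P/(2πz²) · [1 + (r/z)²]^(−5/2)
r/z = 6.1/3.1 = 1.9677; [1+(r/z)²]^(−5/2) = 0.019087.
Δσ_z = 3×1810/(2π×3.1²) × 0.019087 = 89.928 × 0.019087 = 1.716 kPa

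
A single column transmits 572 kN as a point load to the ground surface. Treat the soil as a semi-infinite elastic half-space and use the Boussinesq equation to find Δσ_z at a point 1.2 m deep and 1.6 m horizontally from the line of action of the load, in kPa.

Boussinesq vertical stress below a point load on an elastic half-space:
Δσ_z = 3P/(2πz²) · [1 + (r/z)²]^(−5/2)
r/z = 1.6/1.2 = 1.3333; [1+(r/z)²]^(−5/2) = 0.07776.
Δσ_z = 3×572/(2π×1.2²) × 0.07776 = 189.66 × 0.07776 = 14.75 kPa

Δσ_z ≈ 14.7 kPa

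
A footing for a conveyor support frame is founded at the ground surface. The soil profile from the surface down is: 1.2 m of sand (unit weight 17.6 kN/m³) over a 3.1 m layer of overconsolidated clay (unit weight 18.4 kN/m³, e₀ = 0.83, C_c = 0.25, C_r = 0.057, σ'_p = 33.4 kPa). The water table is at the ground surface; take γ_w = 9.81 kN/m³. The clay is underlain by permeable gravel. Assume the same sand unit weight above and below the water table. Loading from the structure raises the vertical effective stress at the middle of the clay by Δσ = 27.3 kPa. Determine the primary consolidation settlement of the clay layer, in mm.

S_c ≈ 90.3 mm

Mid-depth of clay below the ground surface: z = 1.2 + 3.1/2 = 2.75 m.
Total vertical stress at mid-clay: σ_v = 17.6×1.2 + 18.4×1.55 = 49.64 kPa.
Pore pressure: u = 9.81×(2.75 − 0) = 26.978 kPa.
Initial effective stress: σ'_0 = σ_v − u = 49.64 − 26.978 = 22.662 kPa.
Final effective stress: σ'_f = 22.662 + 27.3 = 49.962 kPa.
σ'_f = 49.962 > σ'_p = 33.4 kPa, so the stress path crosses the preconsolidation pressure — recompression up to σ'_p, then virgin compression beyond:
S_c = H/(1+e₀)·[C_r·log₁₀(σ'_p/σ'_0) + C_c·log₁₀(σ'_f/σ'_p)]
    = 3.1/1.83 × [0.057×log₁₀(33.4/22.662) + 0.25×log₁₀(49.962/33.4)]
    = 1.694 × [0.0096015 + 0.043723] = 0.09033 m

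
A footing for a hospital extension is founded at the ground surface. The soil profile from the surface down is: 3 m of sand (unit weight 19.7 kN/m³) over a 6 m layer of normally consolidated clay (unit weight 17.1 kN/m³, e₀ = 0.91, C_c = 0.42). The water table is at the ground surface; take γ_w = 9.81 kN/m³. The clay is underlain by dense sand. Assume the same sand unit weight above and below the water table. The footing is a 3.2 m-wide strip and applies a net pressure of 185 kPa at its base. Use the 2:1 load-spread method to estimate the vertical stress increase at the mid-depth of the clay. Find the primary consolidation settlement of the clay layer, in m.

S_c ≈ 0.464 m

Mid-depth of clay below the ground surface: z = 3 + 6/2 = 6 m.
Total vertical stress at mid-clay: σ_v = 19.7×3 + 17.1×3 = 110.4 kPa.
Pore pressure: u = 9.81×(6 − 0) = 58.86 kPa.
Initial effective stress: σ'_0 = σ_v − u = 110.4 − 58.86 = 51.54 kPa.
Stress increase at mid-clay by the 2:1 spreading method:
Δσ = qB/(B+z) = 185×3.2/(3.2+6) = 64.348 kPa
Final effective stress: σ'_f = σ'_0 + Δσ = 51.54 + 64.348 = 115.89 kPa.
Normally consolidated clay, so the full stress increment lies on the virgin compression line:
S_c = C_c·H/(1+e₀)·log₁₀(σ'_f/σ'_0) = 0.42×6/(1+0.91)×log₁₀(115.89/51.54)
    = 1.3194 × 0.3519 = 0.4643 m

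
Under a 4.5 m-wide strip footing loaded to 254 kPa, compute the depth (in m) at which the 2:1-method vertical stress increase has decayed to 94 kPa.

z ≈ 7.66 m

2:1 spreading — at depth z the loaded area has grown by z in each plan dimension:
qB/(B+z) = Δσ_z ⇒ z = qB/Δσ_z − B = 254×4.5/94 − 4.5 = 7.66 m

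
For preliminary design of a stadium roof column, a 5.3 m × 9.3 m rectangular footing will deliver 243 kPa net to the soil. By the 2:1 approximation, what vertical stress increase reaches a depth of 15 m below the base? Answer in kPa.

By the 2:1 method the load spreads at 1 horizontal : 2 vertical, so at depth z the loaded area has grown by z in each plan dimension:
Δσ = qBL/((B+z)(L+z)) = 243×5.3×9.3/((5.3+15)(9.3+15)) = 24.281 kPa

Δσ_z ≈ 24.3 kPa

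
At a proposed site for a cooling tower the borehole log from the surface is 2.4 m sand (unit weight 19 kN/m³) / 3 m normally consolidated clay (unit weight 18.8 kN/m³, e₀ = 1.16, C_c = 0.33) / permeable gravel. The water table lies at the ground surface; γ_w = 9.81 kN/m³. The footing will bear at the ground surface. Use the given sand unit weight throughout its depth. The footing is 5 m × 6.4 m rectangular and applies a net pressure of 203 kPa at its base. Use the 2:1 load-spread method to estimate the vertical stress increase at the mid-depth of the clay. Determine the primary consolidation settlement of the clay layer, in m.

S_c ≈ 0.218 m

Mid-depth of clay below the ground surface: z = 2.4 + 3/2 = 3.9 m.
Total vertical stress at mid-clay: σ_v = 19×2.4 + 18.8×1.5 = 73.8 kPa.
Pore pressure: u = 9.81×(3.9 − 0) = 38.259 kPa.
Initial effective stress: σ'_0 = σ_v − u = 73.8 − 38.259 = 35.541 kPa.
Stress increase at mid-clay by the 2:1 spreading method:
Δσ = qBL/((B+z)(L+z)) = 203×5×6.4/((5+3.9)(6.4+3.9)) = 70.863 kPa
Final effective stress: σ'_f = σ'_0 + Δσ = 35.541 + 70.863 = 106.4 kPa.
Normally consolidated clay, so the full stress increment lies on the virgin compression line:
S_c = C_c·H/(1+e₀)·log₁₀(σ'_f/σ'_0) = 0.33×3/(1+1.16)×log₁₀(106.4/35.541)
    = 0.45833 × 0.47621 = 0.2183 m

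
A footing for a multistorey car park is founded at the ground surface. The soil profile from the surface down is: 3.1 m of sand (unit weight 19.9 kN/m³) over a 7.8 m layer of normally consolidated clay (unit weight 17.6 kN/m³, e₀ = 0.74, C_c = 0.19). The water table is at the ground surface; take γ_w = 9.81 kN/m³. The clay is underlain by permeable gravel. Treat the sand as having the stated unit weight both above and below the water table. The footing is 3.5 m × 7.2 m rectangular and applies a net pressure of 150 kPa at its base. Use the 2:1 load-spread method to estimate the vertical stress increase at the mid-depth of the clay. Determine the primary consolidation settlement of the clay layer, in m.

Mid-depth of clay below the ground surface: z = 3.1 + 7.8/2 = 7 m.
Total vertical stress at mid-clay: σ_v = 19.9×3.1 + 17.6×3.9 = 130.33 kPa.
Pore pressure: u = 9.81×(7 − 0) = 68.67 kPa.
Initial effective stress: σ'_0 = σ_v − u = 130.33 − 68.67 = 61.66 kPa.
Stress increase at mid-clay by the 2:1 spreading method:
Δσ = qBL/((B+z)(L+z)) = 150×3.5×7.2/((3.5+7)(7.2+7)) = 25.352 kPa
Final effective stress: σ'_f = σ'_0 + Δσ = 61.66 + 25.352 = 87.012 kPa.
Normally consolidated clay, so the full stress increment lies on the virgin compression line:
S_c = C_c·H/(1+e₀)·log₁₀(σ'_f/σ'_0) = 0.19×7.8/(1+0.74)×log₁₀(87.012/61.66)
    = 0.85172 × 0.14958 = 0.1274 m

S_c ≈ 0.127 m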